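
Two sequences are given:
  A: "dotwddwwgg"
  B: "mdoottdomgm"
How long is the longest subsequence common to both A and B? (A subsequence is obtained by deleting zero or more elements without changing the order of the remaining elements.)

A longest common subsequence is dotdg (length 5); the LCS DP confirms no longer common subsequence exists.

5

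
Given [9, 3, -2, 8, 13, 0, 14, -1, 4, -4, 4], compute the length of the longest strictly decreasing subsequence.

5

Scanning left to right, the best length ending at each element is: 9→1, 3→2, -2→3, 8→2, 13→1, 0→3, 14→1, -1→4, 4→3, -4→5, 4→3.
So the longest decreasing subsequence has length 5, e.g. 9, 3, 0, -1, -4.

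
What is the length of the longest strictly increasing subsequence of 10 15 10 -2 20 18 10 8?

Scanning left to right, the best length ending at each element is: 10→1, 15→2, 10→1, -2→1, 20→3, 18→3, 10→2, 8→2.
So the longest increasing subsequence has length 3, e.g. 10, 15, 20.

3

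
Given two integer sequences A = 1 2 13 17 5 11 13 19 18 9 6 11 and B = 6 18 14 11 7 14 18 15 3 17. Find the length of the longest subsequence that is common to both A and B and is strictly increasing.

2

A longest common strictly increasing subsequence is 6, 11 (length 2); it appears in order in both A and B, and no longer such subsequence exists.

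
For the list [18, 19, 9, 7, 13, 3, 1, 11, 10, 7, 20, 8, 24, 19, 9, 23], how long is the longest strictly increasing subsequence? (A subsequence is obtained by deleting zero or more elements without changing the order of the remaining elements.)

5

Let dp[i] be the longest increasing subsequence ending at position i. Then dp = [1, 2, 1, 1, 2, 1, 1, 2, 2, 2, 3, 3, 4, 4, 4, 5].
The maximum is 5; one witness is 3, 7, 8, 19, 23 at positions 6,10,12,14,16.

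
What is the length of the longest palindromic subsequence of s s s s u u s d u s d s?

One longest palindromic subsequence is sssuusss (positions 1,3,4,5,6,7,10,12); it reads the same forward and backward, and the interval DP gives dp[1][12] = 8.

8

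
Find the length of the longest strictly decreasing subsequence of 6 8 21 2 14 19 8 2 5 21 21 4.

Let dp[i] be the longest decreasing subsequence ending at position i. Then dp = [1, 1, 1, 2, 2, 2, 3, 4, 4, 1, 1, 5].
The maximum is 5; one witness is 21, 14, 8, 5, 4 at positions 3,5,7,9,12.

5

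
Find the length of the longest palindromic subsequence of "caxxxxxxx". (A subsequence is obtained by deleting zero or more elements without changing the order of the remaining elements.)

One longest palindromic subsequence is xxxxxxx (positions 3,4,5,6,7,8,9); it reads the same forward and backward, and the interval DP gives dp[1][9] = 7.

7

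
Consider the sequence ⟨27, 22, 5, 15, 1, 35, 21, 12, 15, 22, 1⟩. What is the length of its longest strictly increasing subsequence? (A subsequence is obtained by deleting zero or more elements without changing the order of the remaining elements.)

4

Scanning left to right, the best length ending at each element is: 27→1, 22→1, 5→1, 15→2, 1→1, 35→3, 21→3, 12→2, 15→3, 22→4, 1→1.
So the longest increasing subsequence has length 4, e.g. 5, 15, 21, 22.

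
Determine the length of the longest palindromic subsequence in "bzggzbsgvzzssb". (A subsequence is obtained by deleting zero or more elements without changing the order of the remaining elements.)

7

Using dp[i][j] = 2 + dp[i+1][j−1] if the ends match, else max(dp[i+1][j], dp[i][j−1]):
dp[1][14] = 7. A witness is bzzvzzb at positions 1,2,5,9,10,11,14.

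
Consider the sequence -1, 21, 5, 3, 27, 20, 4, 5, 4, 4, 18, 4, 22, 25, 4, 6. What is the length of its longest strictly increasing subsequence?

Scanning left to right, the best length ending at each element is: -1→1, 21→2, 5→2, 3→2, 27→3, 20→3, 4→3, 5→4, 4→3, 4→3, 18→5, 4→3, 22→6, 25→7, 4→3, 6→5.
So the longest increasing subsequence has length 7, e.g. -1, 3, 4, 5, 18, 22, 25.

7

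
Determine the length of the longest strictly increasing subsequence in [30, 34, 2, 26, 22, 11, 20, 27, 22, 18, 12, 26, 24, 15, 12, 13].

One longest increasing subsequence is 2, 11, 20, 22, 26 (positions 3,6,7,9,12), of length 5; no longer one exists.

5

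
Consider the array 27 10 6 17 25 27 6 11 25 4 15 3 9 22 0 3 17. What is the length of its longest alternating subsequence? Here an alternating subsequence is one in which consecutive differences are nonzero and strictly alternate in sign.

11

Track the best alternating length ending on an up-step vs a down-step at each position: up/down = 1/1, 1/2, 1/2, 3/2, 3/2, 3/1, 1/4, 5/4, 5/4, 1/6, 7/6, 1/8, 9/8, 9/6, 1/10, 11/10, 11/10.
The maximum over both is 11; one such subsequence is 27, 10, 17, 6, 11, 4, 15, 3, 9, 0, 3.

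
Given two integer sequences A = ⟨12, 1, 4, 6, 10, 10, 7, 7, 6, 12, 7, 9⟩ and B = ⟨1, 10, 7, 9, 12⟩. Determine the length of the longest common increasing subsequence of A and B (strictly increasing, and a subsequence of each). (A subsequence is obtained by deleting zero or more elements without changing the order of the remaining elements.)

3

For each value that appears in both, track the longest common increasing run ending there.
The best achievable length is 3; one witness is 1, 7, 9 (A-positions 2,7,12, B-positions 1,3,4).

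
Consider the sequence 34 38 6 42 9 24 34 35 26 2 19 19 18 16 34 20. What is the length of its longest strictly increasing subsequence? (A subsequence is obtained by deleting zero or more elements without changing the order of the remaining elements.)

One longest increasing subsequence is 6, 9, 24, 34, 35 (positions 3,5,6,7,8), of length 5; no longer one exists.

5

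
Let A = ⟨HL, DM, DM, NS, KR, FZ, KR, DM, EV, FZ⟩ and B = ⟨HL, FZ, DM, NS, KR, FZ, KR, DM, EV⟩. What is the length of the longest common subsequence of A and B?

A longest common subsequence is HL, DM, NS, KR, FZ, KR, DM, EV (length 8); the LCS DP confirms no longer common subsequence exists.

8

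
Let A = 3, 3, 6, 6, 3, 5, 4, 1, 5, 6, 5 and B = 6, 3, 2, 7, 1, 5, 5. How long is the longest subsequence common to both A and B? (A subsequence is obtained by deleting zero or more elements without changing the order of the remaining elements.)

5

A longest common subsequence is 6, 3, 1, 5, 5 (length 5); the LCS DP confirms no longer common subsequence exists.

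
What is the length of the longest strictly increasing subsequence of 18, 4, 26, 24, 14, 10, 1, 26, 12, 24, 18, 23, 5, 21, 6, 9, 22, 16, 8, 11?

6

Let dp[i] be the longest increasing subsequence ending at position i. Then dp = [1, 1, 2, 2, 2, 2, 1, 3, 3, 4, 4, 5, 2, 5, 3, 4, 6, 5, 4, 5].
The maximum is 6; one witness is 4, 10, 12, 18, 21, 22 at positions 2,6,9,11,14,17.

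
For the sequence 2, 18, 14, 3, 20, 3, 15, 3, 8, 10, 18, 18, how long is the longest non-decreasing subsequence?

One longest non-decreasing subsequence is 2, 3, 3, 3, 8, 10, 18, 18 (positions 1,4,6,8,9,10,11,12), of length 8; no longer one exists.

8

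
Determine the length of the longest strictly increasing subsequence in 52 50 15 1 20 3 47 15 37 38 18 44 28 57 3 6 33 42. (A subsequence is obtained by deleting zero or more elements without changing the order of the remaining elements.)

7

One longest increasing subsequence is 1, 3, 15, 37, 38, 44, 57 (positions 4,6,8,9,10,12,14), of length 7; no longer one exists.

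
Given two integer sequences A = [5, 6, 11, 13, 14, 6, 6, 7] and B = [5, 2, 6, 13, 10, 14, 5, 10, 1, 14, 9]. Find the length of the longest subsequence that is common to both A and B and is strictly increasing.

A longest common strictly increasing subsequence is 5, 6, 13, 14 (length 4); it appears in order in both A and B, and no longer such subsequence exists.

4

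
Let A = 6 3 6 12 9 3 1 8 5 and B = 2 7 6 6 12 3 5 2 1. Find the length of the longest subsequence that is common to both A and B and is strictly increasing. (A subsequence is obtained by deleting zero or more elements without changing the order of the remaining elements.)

2

For each value that appears in both, track the longest common increasing run ending there.
The best achievable length is 2; one witness is 6, 12 (A-positions 1,4, B-positions 3,5).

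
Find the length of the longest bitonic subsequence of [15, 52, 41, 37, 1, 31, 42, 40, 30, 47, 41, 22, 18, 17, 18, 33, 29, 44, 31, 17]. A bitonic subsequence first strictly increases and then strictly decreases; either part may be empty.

9

One longest bitonic subsequence is 15, 52, 41, 37, 31, 30, 22, 18, 17 (positions 1,2,3,4,6,9,12,15,20): it rises to 52 then falls. Length 9 is optimal.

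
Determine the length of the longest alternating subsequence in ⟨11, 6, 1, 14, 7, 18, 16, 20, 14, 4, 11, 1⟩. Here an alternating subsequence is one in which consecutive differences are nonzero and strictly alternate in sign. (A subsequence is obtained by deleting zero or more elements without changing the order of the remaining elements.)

Track the best alternating length ending on an up-step vs a down-step at each position: up/down = 1/1, 1/2, 1/2, 3/1, 3/4, 5/1, 5/6, 7/1, 5/8, 3/8, 9/8, 1/10.
The maximum over both is 10; one such subsequence is 11, 6, 14, 7, 18, 16, 20, 4, 11, 1.

10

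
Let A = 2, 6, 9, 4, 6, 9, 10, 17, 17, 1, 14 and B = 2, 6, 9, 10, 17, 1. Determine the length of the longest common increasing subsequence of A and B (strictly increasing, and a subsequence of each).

5

For each value that appears in both, track the longest common increasing run ending there.
The best achievable length is 5; one witness is 2, 6, 9, 10, 17 (A-positions 1,2,3,7,8, B-positions 1,2,3,4,5).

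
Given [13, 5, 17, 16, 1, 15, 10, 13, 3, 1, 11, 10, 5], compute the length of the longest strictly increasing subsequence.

3

One longest increasing subsequence is 5, 10, 13 (positions 2,7,8), of length 3; no longer one exists.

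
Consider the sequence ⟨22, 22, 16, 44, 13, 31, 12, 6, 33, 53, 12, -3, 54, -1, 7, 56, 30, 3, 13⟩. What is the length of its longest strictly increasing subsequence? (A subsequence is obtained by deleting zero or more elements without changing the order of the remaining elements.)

Let dp[i] be the longest increasing subsequence ending at position i. Then dp = [1, 1, 1, 2, 1, 2, 1, 1, 3, 4, 2, 1, 5, 2, 3, 6, 4, 3, 4].
The maximum is 6; one witness is 22, 31, 33, 53, 54, 56 at positions 1,6,9,10,13,16.

6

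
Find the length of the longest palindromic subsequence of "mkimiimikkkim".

10

Using dp[i][j] = 2 + dp[i+1][j−1] if the ends match, else max(dp[i+1][j], dp[i][j−1]):
dp[1][13] = 10. A witness is mkimiimikm at positions 1,2,3,4,5,6,7,8,11,13.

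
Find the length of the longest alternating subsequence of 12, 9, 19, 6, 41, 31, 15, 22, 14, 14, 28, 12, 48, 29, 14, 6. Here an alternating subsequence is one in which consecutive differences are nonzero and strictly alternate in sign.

Track the best alternating length ending on an up-step vs a down-step at each position: up/down = 1/1, 1/2, 3/1, 1/4, 5/1, 5/6, 5/6, 7/6, 5/8, 5/8, 9/6, 5/10, 11/1, 11/12, 11/12, 1/12.
The maximum over both is 12; one such subsequence is 12, 9, 19, 6, 41, 15, 22, 14, 28, 12, 48, 29.

12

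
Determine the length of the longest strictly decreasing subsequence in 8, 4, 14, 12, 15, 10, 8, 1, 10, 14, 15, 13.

Scanning left to right, the best length ending at each element is: 8→1, 4→2, 14→1, 12→2, 15→1, 10→3, 8→4, 1→5, 10→3, 14→2, 15→1, 13→3.
So the longest decreasing subsequence has length 5, e.g. 14, 12, 10, 8, 1.

5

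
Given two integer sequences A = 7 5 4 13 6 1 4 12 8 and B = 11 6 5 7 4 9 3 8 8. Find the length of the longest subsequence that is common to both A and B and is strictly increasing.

For each value that appears in both, track the longest common increasing run ending there.
The best achievable length is 2; one witness is 6, 8 (A-positions 5,9, B-positions 2,8).

2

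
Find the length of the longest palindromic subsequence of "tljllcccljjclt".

11

One longest palindromic subsequence is tljlcccljlt (positions 1,2,3,5,6,7,8,9,11,13,14); it reads the same forward and backward, and the interval DP gives dp[1][14] = 11.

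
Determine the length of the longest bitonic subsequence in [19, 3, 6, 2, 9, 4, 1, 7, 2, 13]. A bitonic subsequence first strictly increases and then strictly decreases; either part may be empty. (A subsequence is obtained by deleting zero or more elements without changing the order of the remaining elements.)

5

Let inc[i] be the LIS ending at i and dec[i] the longest strictly decreasing subsequence starting at i. inc = [1, 1, 2, 1, 3, 2, 1, 3, 2, 4], dec = [4, 3, 3, 2, 3, 2, 1, 2, 1, 1].
max_i inc[i]+dec[i]−1 = 5, with one witness 3, 6, 9, 7, 2.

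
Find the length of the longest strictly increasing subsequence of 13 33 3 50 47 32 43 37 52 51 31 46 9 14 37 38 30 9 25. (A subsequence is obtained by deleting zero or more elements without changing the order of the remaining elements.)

Let dp[i] be the longest increasing subsequence ending at position i. Then dp = [1, 2, 1, 3, 3, 2, 3, 3, 4, 4, 2, 4, 2, 3, 4, 5, 4, 2, 4].
The maximum is 5; one witness is 3, 9, 14, 37, 38 at positions 3,13,14,15,16.

5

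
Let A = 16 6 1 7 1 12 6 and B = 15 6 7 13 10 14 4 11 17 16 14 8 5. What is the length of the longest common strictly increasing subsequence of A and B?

For each value that appears in both, track the longest common increasing run ending there.
The best achievable length is 2; one witness is 6, 7 (A-positions 2,4, B-positions 2,3).

2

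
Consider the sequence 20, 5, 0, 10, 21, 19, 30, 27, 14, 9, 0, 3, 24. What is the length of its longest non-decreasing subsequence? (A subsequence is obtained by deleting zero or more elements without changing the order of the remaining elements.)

One longest non-decreasing subsequence is 5, 10, 21, 30 (positions 2,4,5,7), of length 4; no longer one exists.

4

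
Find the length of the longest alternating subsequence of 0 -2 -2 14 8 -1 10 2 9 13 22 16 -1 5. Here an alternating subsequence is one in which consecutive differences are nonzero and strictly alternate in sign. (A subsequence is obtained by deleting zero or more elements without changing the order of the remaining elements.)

9

A longest alternating subsequence is 0, -2, 14, 8, 10, 2, 9, -1, 5 (positions 1,2,4,5,7,8,9,13,14); its 8 consecutive differences strictly alternate in sign, and length 9 is optimal.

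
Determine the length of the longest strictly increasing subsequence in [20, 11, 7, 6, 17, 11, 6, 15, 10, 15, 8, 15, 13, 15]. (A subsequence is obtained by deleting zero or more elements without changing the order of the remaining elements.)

4

One longest increasing subsequence is 7, 11, 13, 15 (positions 3,6,13,14), of length 4; no longer one exists.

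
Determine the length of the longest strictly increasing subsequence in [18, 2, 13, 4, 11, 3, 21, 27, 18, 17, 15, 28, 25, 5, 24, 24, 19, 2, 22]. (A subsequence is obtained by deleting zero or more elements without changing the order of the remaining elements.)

Let dp[i] be the longest increasing subsequence ending at position i. Then dp = [1, 1, 2, 2, 3, 2, 4, 5, 4, 4, 4, 6, 5, 3, 5, 5, 5, 1, 6].
The maximum is 6; one witness is 2, 4, 11, 21, 27, 28 at positions 2,4,5,7,8,12.

6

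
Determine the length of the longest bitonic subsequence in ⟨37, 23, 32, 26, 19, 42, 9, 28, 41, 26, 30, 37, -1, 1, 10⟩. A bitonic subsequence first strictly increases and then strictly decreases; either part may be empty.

6

Let inc[i] be the LIS ending at i and dec[i] the longest strictly decreasing subsequence starting at i. inc = [1, 1, 2, 2, 1, 3, 1, 3, 4, 2, 4, 5, 1, 2, 3], dec = [6, 4, 5, 4, 3, 4, 2, 3, 3, 2, 2, 2, 1, 1, 1].
max_i inc[i]+dec[i]−1 = 6, with one witness 37, 32, 26, 19, 9, 1.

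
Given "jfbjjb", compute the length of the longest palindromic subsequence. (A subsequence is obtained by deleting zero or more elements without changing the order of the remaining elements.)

4

Using dp[i][j] = 2 + dp[i+1][j−1] if the ends match, else max(dp[i+1][j], dp[i][j−1]):
dp[1][6] = 4. A witness is bjjb at positions 3,4,5,6.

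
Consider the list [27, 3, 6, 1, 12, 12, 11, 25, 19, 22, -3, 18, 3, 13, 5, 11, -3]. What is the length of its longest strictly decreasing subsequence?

7

Scanning left to right, the best length ending at each element is: 27→1, 3→2, 6→2, 1→3, 12→2, 12→2, 11→3, 25→2, 19→3, 22→3, -3→4, 18→4, 3→5, 13→5, 5→6, 11→6, -3→7.
So the longest decreasing subsequence has length 7, e.g. 27, 25, 19, 18, 13, 5, -3.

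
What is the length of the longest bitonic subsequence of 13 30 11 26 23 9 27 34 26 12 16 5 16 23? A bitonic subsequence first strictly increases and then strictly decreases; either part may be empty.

One longest bitonic subsequence is 13, 26, 27, 34, 26, 16, 5 (positions 1,4,7,8,9,11,12): it rises to 34 then falls. Length 7 is optimal.

7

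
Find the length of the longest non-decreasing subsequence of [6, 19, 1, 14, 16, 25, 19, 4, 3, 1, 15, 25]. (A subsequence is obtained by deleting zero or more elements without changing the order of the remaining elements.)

5

Scanning left to right, the best length ending at each element is: 6→1, 19→2, 1→1, 14→2, 16→3, 25→4, 19→4, 4→2, 3→2, 1→2, 15→3, 25→5.
So the longest non-decreasing subsequence has length 5, e.g. 6, 14, 16, 25, 25.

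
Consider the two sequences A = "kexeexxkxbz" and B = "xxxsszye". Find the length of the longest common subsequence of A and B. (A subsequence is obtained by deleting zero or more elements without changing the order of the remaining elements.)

Backtracking the LCS table gives one alignment: x (A3,B1) → x (A6,B2) → x (A7,B3) → z (A11,B6).
So the longest common subsequence has length 4.

4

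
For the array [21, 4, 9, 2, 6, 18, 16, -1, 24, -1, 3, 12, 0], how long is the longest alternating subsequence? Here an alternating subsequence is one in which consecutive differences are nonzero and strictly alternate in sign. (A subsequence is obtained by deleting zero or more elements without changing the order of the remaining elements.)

10

A longest alternating subsequence is 21, 4, 9, 2, 18, 16, 24, -1, 3, 0 (positions 1,2,3,4,6,7,9,10,11,13); its 9 consecutive differences strictly alternate in sign, and length 10 is optimal.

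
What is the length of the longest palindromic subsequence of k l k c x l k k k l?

6

Using dp[i][j] = 2 + dp[i+1][j−1] if the ends match, else max(dp[i+1][j], dp[i][j−1]):
dp[1][10] = 6. A witness is lkkkkl at positions 2,3,7,8,9,10.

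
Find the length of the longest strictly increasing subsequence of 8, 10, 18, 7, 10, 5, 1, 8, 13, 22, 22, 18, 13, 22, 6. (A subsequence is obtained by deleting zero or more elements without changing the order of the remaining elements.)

Scanning left to right, the best length ending at each element is: 8→1, 10→2, 18→3, 7→1, 10→2, 5→1, 1→1, 8→2, 13→3, 22→4, 22→4, 18→4, 13→3, 22→5, 6→2.
So the longest increasing subsequence has length 5, e.g. 8, 10, 13, 18, 22.

5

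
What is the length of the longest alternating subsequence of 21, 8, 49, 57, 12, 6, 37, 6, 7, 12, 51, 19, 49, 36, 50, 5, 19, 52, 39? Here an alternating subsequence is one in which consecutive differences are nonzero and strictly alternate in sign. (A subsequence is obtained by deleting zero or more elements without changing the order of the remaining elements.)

14

Track the best alternating length ending on an up-step vs a down-step at each position: up/down = 1/1, 1/2, 3/1, 3/1, 3/4, 1/4, 5/4, 1/6, 7/6, 7/6, 7/4, 7/8, 9/8, 9/10, 11/8, 1/12, 13/12, 13/4, 13/14.
The maximum over both is 14; one such subsequence is 21, 8, 49, 12, 37, 6, 51, 19, 49, 36, 50, 5, 52, 39.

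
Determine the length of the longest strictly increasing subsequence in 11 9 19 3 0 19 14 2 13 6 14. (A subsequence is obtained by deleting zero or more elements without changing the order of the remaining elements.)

4

Let dp[i] be the longest increasing subsequence ending at position i. Then dp = [1, 1, 2, 1, 1, 2, 2, 2, 3, 3, 4].
The maximum is 4; one witness is 0, 2, 13, 14 at positions 5,8,9,11.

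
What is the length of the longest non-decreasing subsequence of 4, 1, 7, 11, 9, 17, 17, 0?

5

One longest non-decreasing subsequence is 4, 7, 11, 17, 17 (positions 1,3,4,6,7), of length 5; no longer one exists.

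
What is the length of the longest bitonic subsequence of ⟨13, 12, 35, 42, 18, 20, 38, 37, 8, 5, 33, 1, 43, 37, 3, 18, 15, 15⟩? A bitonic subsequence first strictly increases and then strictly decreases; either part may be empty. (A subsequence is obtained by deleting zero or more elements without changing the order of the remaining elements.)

Let inc[i] be the LIS ending at i and dec[i] the longest strictly decreasing subsequence starting at i. inc = [1, 1, 2, 3, 2, 3, 4, 4, 1, 1, 4, 1, 5, 5, 2, 3, 3, 3], dec = [5, 4, 5, 6, 4, 4, 5, 4, 3, 2, 3, 1, 4, 3, 1, 2, 1, 1].
max_i inc[i]+dec[i]−1 = 8, with one witness 13, 35, 42, 38, 37, 33, 18, 15.

8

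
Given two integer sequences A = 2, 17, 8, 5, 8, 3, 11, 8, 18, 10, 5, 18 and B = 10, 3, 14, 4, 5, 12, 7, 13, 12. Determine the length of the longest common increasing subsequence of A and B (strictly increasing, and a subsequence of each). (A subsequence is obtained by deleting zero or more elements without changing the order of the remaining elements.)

2

For each value that appears in both, track the longest common increasing run ending there.
The best achievable length is 2; one witness is 3, 5 (A-positions 6,11, B-positions 2,5).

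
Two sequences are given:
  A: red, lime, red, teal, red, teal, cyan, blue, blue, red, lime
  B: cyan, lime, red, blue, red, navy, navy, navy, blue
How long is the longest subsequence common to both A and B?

Backtracking the LCS table gives one alignment: lime (A2,B2) → red (A3,B3) → red (A5,B5) → blue (A9,B9).
So the longest common subsequence has length 4.

4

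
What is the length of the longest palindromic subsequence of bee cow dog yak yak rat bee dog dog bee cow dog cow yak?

8

One longest palindromic subsequence is cow dog bee dog dog bee dog cow (positions 2,3,7,8,9,10,12,13); it reads the same forward and backward, and the interval DP gives dp[1][14] = 8.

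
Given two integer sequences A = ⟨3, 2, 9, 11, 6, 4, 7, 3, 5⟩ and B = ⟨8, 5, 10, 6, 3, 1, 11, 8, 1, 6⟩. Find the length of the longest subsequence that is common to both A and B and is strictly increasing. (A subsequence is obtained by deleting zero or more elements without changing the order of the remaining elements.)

A longest common strictly increasing subsequence is 3, 11 (length 2); it appears in order in both A and B, and no longer such subsequence exists.

2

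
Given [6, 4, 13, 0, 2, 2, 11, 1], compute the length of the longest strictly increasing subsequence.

Let dp[i] be the longest increasing subsequence ending at position i. Then dp = [1, 1, 2, 1, 2, 2, 3, 2].
The maximum is 3; one witness is 0, 2, 11 at positions 4,5,7.

3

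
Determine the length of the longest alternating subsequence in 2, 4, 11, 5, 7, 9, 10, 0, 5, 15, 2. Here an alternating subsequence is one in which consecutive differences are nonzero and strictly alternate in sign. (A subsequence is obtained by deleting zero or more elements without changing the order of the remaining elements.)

A longest alternating subsequence is 2, 11, 5, 7, 0, 5, 2 (positions 1,3,4,5,8,9,11); its 6 consecutive differences strictly alternate in sign, and length 7 is optimal.

7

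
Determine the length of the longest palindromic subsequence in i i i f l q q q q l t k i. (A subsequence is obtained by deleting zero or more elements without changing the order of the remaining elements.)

Using dp[i][j] = 2 + dp[i+1][j−1] if the ends match, else max(dp[i+1][j], dp[i][j−1]):
dp[1][13] = 8. A witness is ilqqqqli at positions 1,5,6,7,8,9,10,13.

8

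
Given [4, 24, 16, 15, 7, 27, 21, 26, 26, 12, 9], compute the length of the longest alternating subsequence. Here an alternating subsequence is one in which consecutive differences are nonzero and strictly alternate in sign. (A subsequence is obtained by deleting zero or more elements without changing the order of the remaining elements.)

Track the best alternating length ending on an up-step vs a down-step at each position: up/down = 1/1, 2/1, 2/3, 2/3, 2/3, 4/1, 4/5, 6/5, 6/5, 4/7, 4/7.
The maximum over both is 7; one such subsequence is 4, 24, 16, 27, 21, 26, 12.

7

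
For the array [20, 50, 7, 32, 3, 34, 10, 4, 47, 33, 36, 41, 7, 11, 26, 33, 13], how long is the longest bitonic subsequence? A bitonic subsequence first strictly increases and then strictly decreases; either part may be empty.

One longest bitonic subsequence is 20, 32, 34, 47, 41, 33, 13 (positions 1,4,6,9,12,16,17): it rises to 47 then falls. Length 7 is optimal.

7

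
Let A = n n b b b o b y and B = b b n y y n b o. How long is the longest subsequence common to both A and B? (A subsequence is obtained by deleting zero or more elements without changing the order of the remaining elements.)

4

Backtracking the LCS table gives one alignment: n (A1,B3) → n (A2,B6) → b (A5,B7) → o (A6,B8).
So the longest common subsequence has length 4.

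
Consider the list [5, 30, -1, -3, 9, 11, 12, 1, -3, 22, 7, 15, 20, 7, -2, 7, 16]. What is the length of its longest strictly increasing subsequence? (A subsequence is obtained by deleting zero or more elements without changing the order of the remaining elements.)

Let dp[i] be the longest increasing subsequence ending at position i. Then dp = [1, 2, 1, 1, 2, 3, 4, 2, 1, 5, 3, 5, 6, 3, 2, 3, 6].
The maximum is 6; one witness is 5, 9, 11, 12, 15, 20 at positions 1,5,6,7,12,13.

6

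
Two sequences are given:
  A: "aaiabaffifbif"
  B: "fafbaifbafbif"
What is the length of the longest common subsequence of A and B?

A longest common subsequence is aaibafbif (length 9); the LCS DP confirms no longer common subsequence exists.

9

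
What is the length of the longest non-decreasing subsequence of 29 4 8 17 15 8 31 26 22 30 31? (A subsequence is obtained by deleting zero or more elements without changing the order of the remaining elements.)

One longest non-decreasing subsequence is 4, 8, 17, 26, 30, 31 (positions 2,3,4,8,10,11), of length 6; no longer one exists.

6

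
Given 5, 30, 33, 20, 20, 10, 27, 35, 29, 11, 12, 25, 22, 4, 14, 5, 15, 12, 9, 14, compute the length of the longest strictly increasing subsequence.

6

Scanning left to right, the best length ending at each element is: 5→1, 30→2, 33→3, 20→2, 20→2, 10→2, 27→3, 35→4, 29→4, 11→3, 12→4, 25→5, 22→5, 4→1, 14→5, 5→2, 15→6, 12→4, 9→3, 14→5.
So the longest increasing subsequence has length 6, e.g. 5, 10, 11, 12, 14, 15.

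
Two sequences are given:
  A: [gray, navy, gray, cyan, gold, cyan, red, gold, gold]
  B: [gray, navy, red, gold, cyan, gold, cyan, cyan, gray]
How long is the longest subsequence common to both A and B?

5

Backtracking the LCS table gives one alignment: gray (A1,B1) → navy (A2,B2) → cyan (A4,B5) → gold (A5,B6) → cyan (A6,B8).
So the longest common subsequence has length 5.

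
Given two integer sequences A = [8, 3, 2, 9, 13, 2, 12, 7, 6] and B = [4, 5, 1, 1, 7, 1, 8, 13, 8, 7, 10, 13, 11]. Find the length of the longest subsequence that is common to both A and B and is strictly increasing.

A longest common strictly increasing subsequence is 8, 13 (length 2); it appears in order in both A and B, and no longer such subsequence exists.

2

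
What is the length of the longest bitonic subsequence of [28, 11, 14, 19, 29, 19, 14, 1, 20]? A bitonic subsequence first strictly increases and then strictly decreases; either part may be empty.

7

Let inc[i] be the LIS ending at i and dec[i] the longest strictly decreasing subsequence starting at i. inc = [1, 1, 2, 3, 4, 3, 2, 1, 4], dec = [4, 2, 2, 3, 4, 3, 2, 1, 1].
max_i inc[i]+dec[i]−1 = 7, with one witness 11, 14, 19, 29, 19, 14, 1.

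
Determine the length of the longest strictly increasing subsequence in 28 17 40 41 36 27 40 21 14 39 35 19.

3

Scanning left to right, the best length ending at each element is: 28→1, 17→1, 40→2, 41→3, 36→2, 27→2, 40→3, 21→2, 14→1, 39→3, 35→3, 19→2.
So the longest increasing subsequence has length 3, e.g. 28, 40, 41.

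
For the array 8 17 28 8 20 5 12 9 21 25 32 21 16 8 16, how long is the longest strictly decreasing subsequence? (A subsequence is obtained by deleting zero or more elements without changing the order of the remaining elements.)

One longest decreasing subsequence is 28, 20, 12, 9, 8 (positions 3,5,7,8,14), of length 5; no longer one exists.

5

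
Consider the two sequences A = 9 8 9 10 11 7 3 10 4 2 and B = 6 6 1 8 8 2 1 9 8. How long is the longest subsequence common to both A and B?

A longest common subsequence is 9, 8 (length 2); the LCS DP confirms no longer common subsequence exists.

2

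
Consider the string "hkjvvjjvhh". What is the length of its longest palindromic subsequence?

One longest palindromic subsequence is hvjjvh (positions 1,5,6,7,8,10); it reads the same forward and backward, and the interval DP gives dp[1][10] = 6.

6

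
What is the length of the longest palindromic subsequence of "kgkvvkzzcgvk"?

One longest palindromic subsequence is kgkvvkgk (positions 1,2,3,4,5,6,10,12); it reads the same forward and backward, and the interval DP gives dp[1][12] = 8.

8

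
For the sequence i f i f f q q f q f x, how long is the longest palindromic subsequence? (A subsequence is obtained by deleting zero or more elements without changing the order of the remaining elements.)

Using dp[i][j] = 2 + dp[i+1][j−1] if the ends match, else max(dp[i+1][j], dp[i][j−1]):
dp[1][11] = 6. A witness is ffqqff at positions 4,5,6,7,8,10.

6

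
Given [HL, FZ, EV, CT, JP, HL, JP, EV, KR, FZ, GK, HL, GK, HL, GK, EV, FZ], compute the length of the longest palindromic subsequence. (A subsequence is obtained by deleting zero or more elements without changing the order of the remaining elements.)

Using dp[i][j] = 2 + dp[i+1][j−1] if the ends match, else max(dp[i+1][j], dp[i][j−1]):
dp[1][17] = 9. A witness is FZ EV GK HL GK HL GK EV FZ at positions 2,3,11,12,13,14,15,16,17.

9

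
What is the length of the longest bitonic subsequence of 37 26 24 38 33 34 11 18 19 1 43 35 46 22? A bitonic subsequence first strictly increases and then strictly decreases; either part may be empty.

One longest bitonic subsequence is 26, 33, 34, 43, 35, 22 (positions 2,5,6,11,12,14): it rises to 43 then falls. Length 6 is optimal.

6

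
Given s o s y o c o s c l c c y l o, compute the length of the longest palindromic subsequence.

Using dp[i][j] = 2 + dp[i+1][j−1] if the ends match, else max(dp[i+1][j], dp[i][j−1]):
dp[1][15] = 9. A witness is oycclccyo at positions 2,4,6,9,10,11,12,13,15.

9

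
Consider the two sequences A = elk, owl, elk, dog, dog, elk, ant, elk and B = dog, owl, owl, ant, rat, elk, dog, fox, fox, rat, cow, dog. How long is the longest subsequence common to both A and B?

A longest common subsequence is owl, elk, dog, dog (length 4); the LCS DP confirms no longer common subsequence exists.

4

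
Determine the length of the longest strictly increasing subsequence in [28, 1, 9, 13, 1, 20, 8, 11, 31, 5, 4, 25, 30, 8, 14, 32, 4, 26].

Let dp[i] be the longest increasing subsequence ending at position i. Then dp = [1, 1, 2, 3, 1, 4, 2, 3, 5, 2, 2, 5, 6, 3, 4, 7, 2, 6].
The maximum is 7; one witness is 1, 9, 13, 20, 25, 30, 32 at positions 2,3,4,6,12,13,16.

7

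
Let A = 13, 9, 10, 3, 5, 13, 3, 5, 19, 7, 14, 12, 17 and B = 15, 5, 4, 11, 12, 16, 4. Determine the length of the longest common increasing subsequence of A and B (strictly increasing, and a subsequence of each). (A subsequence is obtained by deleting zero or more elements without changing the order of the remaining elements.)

2

For each value that appears in both, track the longest common increasing run ending there.
The best achievable length is 2; one witness is 5, 12 (A-positions 5,12, B-positions 2,5).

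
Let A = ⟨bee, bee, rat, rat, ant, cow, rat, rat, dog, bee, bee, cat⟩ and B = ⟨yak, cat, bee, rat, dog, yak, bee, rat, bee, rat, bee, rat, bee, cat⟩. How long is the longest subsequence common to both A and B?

Backtracking the LCS table gives one alignment: bee (A1,B3) → bee (A2,B7) → rat (A3,B8) → rat (A4,B10) → rat (A8,B12) → bee (A11,B13) → cat (A12,B14).
So the longest common subsequence has length 7.

7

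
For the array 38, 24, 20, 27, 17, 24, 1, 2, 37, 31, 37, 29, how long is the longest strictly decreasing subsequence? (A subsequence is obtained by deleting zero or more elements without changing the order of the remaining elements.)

Scanning left to right, the best length ending at each element is: 38→1, 24→2, 20→3, 27→2, 17→4, 24→3, 1→5, 2→5, 37→2, 31→3, 37→2, 29→4.
So the longest decreasing subsequence has length 5, e.g. 38, 24, 20, 17, 1.

5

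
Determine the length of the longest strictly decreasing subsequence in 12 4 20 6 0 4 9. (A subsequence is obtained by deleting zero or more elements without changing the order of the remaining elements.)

3

Scanning left to right, the best length ending at each element is: 12→1, 4→2, 20→1, 6→2, 0→3, 4→3, 9→2.
So the longest decreasing subsequence has length 3, e.g. 12, 4, 0.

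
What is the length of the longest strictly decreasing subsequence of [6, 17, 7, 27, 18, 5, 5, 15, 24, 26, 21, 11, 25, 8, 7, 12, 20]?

6

Scanning left to right, the best length ending at each element is: 6→1, 17→1, 7→2, 27→1, 18→2, 5→3, 5→3, 15→3, 24→2, 26→2, 21→3, 11→4, 25→3, 8→5, 7→6, 12→4, 20→4.
So the longest decreasing subsequence has length 6, e.g. 27, 18, 15, 11, 8, 7.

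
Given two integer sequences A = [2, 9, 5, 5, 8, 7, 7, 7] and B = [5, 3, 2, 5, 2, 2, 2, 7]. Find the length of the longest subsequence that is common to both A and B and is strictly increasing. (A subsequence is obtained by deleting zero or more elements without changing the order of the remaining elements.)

3

A longest common strictly increasing subsequence is 2, 5, 7 (length 3); it appears in order in both A and B, and no longer such subsequence exists.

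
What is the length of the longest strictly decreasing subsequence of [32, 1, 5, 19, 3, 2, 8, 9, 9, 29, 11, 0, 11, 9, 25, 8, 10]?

5

One longest decreasing subsequence is 32, 5, 3, 2, 0 (positions 1,3,5,6,12), of length 5; no longer one exists.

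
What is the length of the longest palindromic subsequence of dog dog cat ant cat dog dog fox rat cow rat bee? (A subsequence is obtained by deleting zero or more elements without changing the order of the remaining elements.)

Using dp[i][j] = 2 + dp[i+1][j−1] if the ends match, else max(dp[i+1][j], dp[i][j−1]):
dp[1][12] = 7. A witness is dog dog cat ant cat dog dog at positions 1,2,3,4,5,6,7.

7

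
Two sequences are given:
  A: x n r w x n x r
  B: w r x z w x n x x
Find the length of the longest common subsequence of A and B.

A longest common subsequence is xwxnx (length 5); the LCS DP confirms no longer common subsequence exists.

5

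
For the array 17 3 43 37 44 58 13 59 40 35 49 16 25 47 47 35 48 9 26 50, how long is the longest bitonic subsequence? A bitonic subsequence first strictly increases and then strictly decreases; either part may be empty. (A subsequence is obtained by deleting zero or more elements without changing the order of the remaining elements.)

9

One longest bitonic subsequence is 17, 43, 44, 58, 59, 49, 47, 35, 26 (positions 1,3,5,6,8,11,15,16,19): it rises to 59 then falls. Length 9 is optimal.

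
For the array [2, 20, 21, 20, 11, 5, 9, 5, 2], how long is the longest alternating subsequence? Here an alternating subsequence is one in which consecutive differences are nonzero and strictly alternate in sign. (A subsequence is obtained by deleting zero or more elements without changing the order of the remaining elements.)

5

Track the best alternating length ending on an up-step vs a down-step at each position: up/down = 1/1, 2/1, 2/1, 2/3, 2/3, 2/3, 4/3, 2/5, 1/5.
The maximum over both is 5; one such subsequence is 2, 20, 5, 9, 5.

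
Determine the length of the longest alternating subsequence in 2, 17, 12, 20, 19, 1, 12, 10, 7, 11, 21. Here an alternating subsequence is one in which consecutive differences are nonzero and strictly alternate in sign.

Track the best alternating length ending on an up-step vs a down-step at each position: up/down = 1/1, 2/1, 2/3, 4/1, 4/5, 1/5, 6/5, 6/7, 6/7, 8/7, 8/1.
The maximum over both is 8; one such subsequence is 2, 17, 12, 20, 1, 12, 10, 11.

8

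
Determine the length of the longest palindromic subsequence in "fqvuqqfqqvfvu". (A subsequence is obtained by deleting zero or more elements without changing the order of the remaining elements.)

One longest palindromic subsequence is fvqqfqqvf (positions 1,3,5,6,7,8,9,10,11); it reads the same forward and backward, and the interval DP gives dp[1][13] = 9.

9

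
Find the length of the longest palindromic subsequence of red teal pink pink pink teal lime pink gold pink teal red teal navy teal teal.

Using dp[i][j] = 2 + dp[i+1][j−1] if the ends match, else max(dp[i+1][j], dp[i][j−1]):
dp[1][16] = 9. A witness is red teal pink pink lime pink pink teal red at positions 1,2,3,5,7,8,10,11,12.

9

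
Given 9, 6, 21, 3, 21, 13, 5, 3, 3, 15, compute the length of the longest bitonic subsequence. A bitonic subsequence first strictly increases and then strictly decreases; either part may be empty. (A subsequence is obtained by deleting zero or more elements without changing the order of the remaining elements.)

Let inc[i] be the LIS ending at i and dec[i] the longest strictly decreasing subsequence starting at i. inc = [1, 1, 2, 1, 2, 2, 2, 1, 1, 3], dec = [4, 3, 4, 1, 4, 3, 2, 1, 1, 1].
max_i inc[i]+dec[i]−1 = 5, with one witness 9, 21, 13, 5, 3.

5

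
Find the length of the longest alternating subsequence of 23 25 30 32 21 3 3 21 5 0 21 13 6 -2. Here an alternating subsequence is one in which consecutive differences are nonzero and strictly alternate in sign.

Track the best alternating length ending on an up-step vs a down-step at each position: up/down = 1/1, 2/1, 2/1, 2/1, 1/3, 1/3, 1/3, 4/3, 4/5, 1/5, 6/3, 6/7, 6/7, 1/7.
The maximum over both is 7; one such subsequence is 23, 25, 3, 21, 5, 21, 13.

7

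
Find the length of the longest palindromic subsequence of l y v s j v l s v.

5

One longest palindromic subsequence is vslsv (positions 3,4,7,8,9); it reads the same forward and backward, and the interval DP gives dp[1][9] = 5.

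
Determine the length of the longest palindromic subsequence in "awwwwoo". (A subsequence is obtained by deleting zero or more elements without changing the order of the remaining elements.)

4

Using dp[i][j] = 2 + dp[i+1][j−1] if the ends match, else max(dp[i+1][j], dp[i][j−1]):
dp[1][7] = 4. A witness is wwww at positions 2,3,4,5.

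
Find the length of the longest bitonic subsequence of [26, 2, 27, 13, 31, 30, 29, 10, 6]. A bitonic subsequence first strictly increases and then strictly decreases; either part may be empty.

Let inc[i] be the LIS ending at i and dec[i] the longest strictly decreasing subsequence starting at i. inc = [1, 1, 2, 2, 3, 3, 3, 2, 2], dec = [4, 1, 4, 3, 5, 4, 3, 2, 1].
max_i inc[i]+dec[i]−1 = 7, with one witness 26, 27, 31, 30, 29, 10, 6.

7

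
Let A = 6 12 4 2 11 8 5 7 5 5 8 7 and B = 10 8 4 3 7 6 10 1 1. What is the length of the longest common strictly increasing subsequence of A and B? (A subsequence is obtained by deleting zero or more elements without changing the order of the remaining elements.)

2

For each value that appears in both, track the longest common increasing run ending there.
The best achievable length is 2; one witness is 4, 7 (A-positions 3,8, B-positions 3,5).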